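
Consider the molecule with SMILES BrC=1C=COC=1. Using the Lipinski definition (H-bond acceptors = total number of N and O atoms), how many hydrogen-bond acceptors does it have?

N atoms: 0; O atoms: 1.
Lipinski HBA = 0 + 1 = 1.

1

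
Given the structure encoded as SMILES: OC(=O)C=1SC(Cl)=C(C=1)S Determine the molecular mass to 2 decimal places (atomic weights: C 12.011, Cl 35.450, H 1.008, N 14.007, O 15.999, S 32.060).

194.65 g/mol

First, the molecular formula is C5H3ClO2S2 (counting implicit H from valence).
  C: 5 × 12.011 = 60.055
  Cl: 1 × 35.450 = 35.450
  H: 3 × 1.008 = 3.024
  O: 2 × 15.999 = 31.998
  S: 2 × 32.060 = 64.120
Sum: 5×12.011 + 1×35.450 + 3×1.008 + 2×15.999 + 2×32.060 = 194.647 → 194.65 g/mol.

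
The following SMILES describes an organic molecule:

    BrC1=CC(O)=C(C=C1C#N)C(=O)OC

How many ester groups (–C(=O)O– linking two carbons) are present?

1

The ester motif appears at heavy-atom position 11 in the SMILES.
Other groups present: 1 hydroxyl, 1 nitrile.
Ester count: 1.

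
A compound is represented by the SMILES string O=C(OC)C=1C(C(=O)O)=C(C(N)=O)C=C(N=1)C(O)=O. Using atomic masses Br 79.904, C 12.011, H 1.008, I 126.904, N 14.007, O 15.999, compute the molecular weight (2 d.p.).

268.18 g/mol

First, the molecular formula is C10H8N2O7 (counting implicit H from valence).
  C: 10 × 12.011 = 120.110
  H: 8 × 1.008 = 8.064
  N: 2 × 14.007 = 28.014
  O: 7 × 15.999 = 111.993
Sum: 10×12.011 + 8×1.008 + 2×14.007 + 7×15.999 = 268.181 → 268.18 g/mol.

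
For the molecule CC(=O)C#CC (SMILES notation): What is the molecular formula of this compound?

C5H6O

Walk through each heavy atom and fill implicit hydrogens from standard valence (C 4, N 3, O 2, S 2, halogen 1):
  atom 1: C, bond orders sum to 1 (valence 4) → 3 H
  atom 2: C, bond orders sum to 4 (valence 4) → 0 H
  atom 3: O, bond orders sum to 2 (valence 2) → 0 H
  atom 4: C, bond orders sum to 4 (valence 4) → 0 H
  atom 5: C, bond orders sum to 4 (valence 4) → 0 H
  atom 6: C, bond orders sum to 1 (valence 4) → 3 H
Totals → C:5, H:6, O:1.
In Hill order: C5H6O.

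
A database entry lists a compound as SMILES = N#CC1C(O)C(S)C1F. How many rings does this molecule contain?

In SMILES, each pair of matching ring-closure digits denotes one ring-closing bond; the number of such bonds equals the number of independent rings.
Ring-closure bonds here: 1.

1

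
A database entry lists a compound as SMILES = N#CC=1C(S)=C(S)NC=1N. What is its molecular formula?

C5H5N3S2

Walk through each heavy atom and fill implicit hydrogens from standard valence (C 4, N 3, O 2, S 2, halogen 1):
  atom 1: N, bond orders sum to 3 (valence 3) → 0 H
  atom 2: C, bond orders sum to 4 (valence 4) → 0 H
  atom 3: C, bond orders sum to 4 (valence 4) → 0 H
  atom 4: C, bond orders sum to 4 (valence 4) → 0 H
  atom 5: S, bond orders sum to 1 (valence 2) → 1 H
  atom 6: C, bond orders sum to 4 (valence 4) → 0 H
  atom 7: S, bond orders sum to 1 (valence 2) → 1 H
  atom 8: N, bond orders sum to 2 (valence 3) → 1 H
  atom 9: C, bond orders sum to 4 (valence 4) → 0 H
  atom 10: N, bond orders sum to 1 (valence 3) → 2 H
Totals → C:5, H:5, N:3, S:2.
In Hill order: C5H5N3S2.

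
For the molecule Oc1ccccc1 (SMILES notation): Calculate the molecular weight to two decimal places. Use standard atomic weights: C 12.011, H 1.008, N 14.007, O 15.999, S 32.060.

First, the molecular formula is C6H6O (counting implicit H from valence).
  C: 6 × 12.011 = 72.066
  H: 6 × 1.008 = 6.048
  O: 1 × 15.999 = 15.999
Sum: 6×12.011 + 6×1.008 + 1×15.999 = 94.113 → 94.11 g/mol.

94.11 g/mol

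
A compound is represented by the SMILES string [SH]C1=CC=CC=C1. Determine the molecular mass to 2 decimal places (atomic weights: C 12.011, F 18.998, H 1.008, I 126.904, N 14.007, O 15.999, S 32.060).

110.17 g/mol

First, the molecular formula is C6H6S (counting implicit H from valence).
  C: 6 × 12.011 = 72.066
  H: 6 × 1.008 = 6.048
  S: 1 × 32.060 = 32.060
Sum: 6×12.011 + 6×1.008 + 1×32.060 = 110.174 → 110.17 g/mol.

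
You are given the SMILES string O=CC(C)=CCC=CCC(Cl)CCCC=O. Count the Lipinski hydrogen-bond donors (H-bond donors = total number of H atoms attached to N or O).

0

Donors: find every N or O and count the H atoms it carries.
  atom 1 (O): bond orders sum to 2 → 0 H
  atom 16 (O): bond orders sum to 2 → 0 H
Lipinski HBD = 0.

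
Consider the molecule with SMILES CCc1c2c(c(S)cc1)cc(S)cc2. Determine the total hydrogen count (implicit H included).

Walk through each heavy atom and fill implicit hydrogens from standard valence (C 4, N 3, O 2, S 2, halogen 1); for lowercase aromatic atoms, an aromatic c carries 1 H when it has two neighbours and 0 H with three, and aromatic n carries 0 H:
  atom 1: C, bond orders sum to 1 (valence 4) → 3 H
  atom 2: C, bond orders sum to 2 (valence 4) → 2 H
  atom 3: aromatic c, 3 neighbours → 0 H
  atom 4: aromatic c, 3 neighbours → 0 H
  atom 5: aromatic c, 3 neighbours → 0 H
  atom 6: aromatic c, 3 neighbours → 0 H
  atom 7: S, bond orders sum to 1 (valence 2) → 1 H
  atom 8: aromatic c, 2 neighbours → 1 H
  atom 9: aromatic c, 2 neighbours → 1 H
  atom 10: aromatic c, 2 neighbours → 1 H
  atom 11: aromatic c, 3 neighbours → 0 H
  atom 12: S, bond orders sum to 1 (valence 2) → 1 H
  atom 13: aromatic c, 2 neighbours → 1 H
  atom 14: aromatic c, 2 neighbours → 1 H
Total hydrogens: 12.

12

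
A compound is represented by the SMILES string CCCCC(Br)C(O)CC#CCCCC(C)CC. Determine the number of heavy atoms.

18

Every atom symbol written in the SMILES (organic subset) is one heavy atom; implicit H are not written.
Heavy atoms by element → Br:1, C:16, O:1.
Total: 18.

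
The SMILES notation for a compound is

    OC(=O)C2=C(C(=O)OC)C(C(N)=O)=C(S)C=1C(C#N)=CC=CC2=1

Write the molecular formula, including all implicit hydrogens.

C15H10N2O5S

Walk through each heavy atom and fill implicit hydrogens from standard valence (C 4, N 3, O 2, S 2, halogen 1):
  atom 1: O, bond orders sum to 1 (valence 2) → 1 H
  atom 2: C, bond orders sum to 4 (valence 4) → 0 H
  atom 3: O, bond orders sum to 2 (valence 2) → 0 H
  atom 4: C, bond orders sum to 4 (valence 4) → 0 H
  atom 5: C, bond orders sum to 4 (valence 4) → 0 H
  atom 6: C, bond orders sum to 4 (valence 4) → 0 H
  atom 7: O, bond orders sum to 2 (valence 2) → 0 H
  atom 8: O, bond orders sum to 2 (valence 2) → 0 H
  atom 9: C, bond orders sum to 1 (valence 4) → 3 H
  atom 10: C, bond orders sum to 4 (valence 4) → 0 H
  atom 11: C, bond orders sum to 4 (valence 4) → 0 H
  atom 12: N, bond orders sum to 1 (valence 3) → 2 H
  atom 13: O, bond orders sum to 2 (valence 2) → 0 H
  atom 14: C, bond orders sum to 4 (valence 4) → 0 H
  atom 15: S, bond orders sum to 1 (valence 2) → 1 H
  atom 16: C, bond orders sum to 4 (valence 4) → 0 H
  atom 17: C, bond orders sum to 4 (valence 4) → 0 H
  atom 18: C, bond orders sum to 4 (valence 4) → 0 H
  atom 19: N, bond orders sum to 3 (valence 3) → 0 H
  atom 20: C, bond orders sum to 3 (valence 4) → 1 H
  atom 21: C, bond orders sum to 3 (valence 4) → 1 H
  atom 22: C, bond orders sum to 3 (valence 4) → 1 H
  atom 23: C, bond orders sum to 4 (valence 4) → 0 H
Totals → C:15, H:10, N:2, O:5, S:1.
In Hill order: C15H10N2O5S.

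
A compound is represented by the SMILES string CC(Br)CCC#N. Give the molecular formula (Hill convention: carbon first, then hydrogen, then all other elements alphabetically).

C5H8BrN

Walk through each heavy atom and fill implicit hydrogens from standard valence (C 4, N 3, O 2, S 2, halogen 1):
  atom 1: C, bond orders sum to 1 (valence 4) → 3 H
  atom 2: C, bond orders sum to 3 (valence 4) → 1 H
  atom 3: Br (halogen, monovalent) → 0 H
  atom 4: C, bond orders sum to 2 (valence 4) → 2 H
  atom 5: C, bond orders sum to 2 (valence 4) → 2 H
  atom 6: C, bond orders sum to 4 (valence 4) → 0 H
  atom 7: N, bond orders sum to 3 (valence 3) → 0 H
Totals → C:5, H:8, Br:1, N:1.
In Hill order: C5H8BrN.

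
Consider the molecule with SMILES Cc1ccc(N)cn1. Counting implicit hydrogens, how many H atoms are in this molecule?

8

Walk through each heavy atom and fill implicit hydrogens from standard valence (C 4, N 3, O 2, S 2, halogen 1); for lowercase aromatic atoms, an aromatic c carries 1 H when it has two neighbours and 0 H with three, and aromatic n carries 0 H:
  atom 1: C, bond orders sum to 1 (valence 4) → 3 H
  atom 2: aromatic c, 3 neighbours → 0 H
  atom 3: aromatic c, 2 neighbours → 1 H
  atom 4: aromatic c, 2 neighbours → 1 H
  atom 5: aromatic c, 3 neighbours → 0 H
  atom 6: N, bond orders sum to 1 (valence 3) → 2 H
  atom 7: aromatic c, 2 neighbours → 1 H
  atom 8: aromatic n, 2 neighbours → 0 H
Total hydrogens: 8.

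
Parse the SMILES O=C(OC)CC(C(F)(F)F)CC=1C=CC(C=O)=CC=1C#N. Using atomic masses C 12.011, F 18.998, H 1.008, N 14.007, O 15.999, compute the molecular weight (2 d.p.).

299.25 g/mol

First, the molecular formula is C14H12F3NO3 (counting implicit H from valence).
  C: 14 × 12.011 = 168.154
  F: 3 × 18.998 = 56.994
  H: 12 × 1.008 = 12.096
  N: 1 × 14.007 = 14.007
  O: 3 × 15.999 = 47.997
Sum: 14×12.011 + 3×18.998 + 12×1.008 + 1×14.007 + 3×15.999 = 299.248 → 299.25 g/mol.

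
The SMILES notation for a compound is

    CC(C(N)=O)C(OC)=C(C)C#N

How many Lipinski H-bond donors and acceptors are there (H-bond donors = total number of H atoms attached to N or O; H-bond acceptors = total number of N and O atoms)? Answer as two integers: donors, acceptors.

Donors: find every N or O and count the H atoms it carries.
  atom 4 (N): bond orders sum to 1 → 2 H
  atom 5 (O): bond orders sum to 2 → 0 H
  atom 7 (O): bond orders sum to 2 → 0 H
  atom 12 (N): bond orders sum to 3 → 0 H
Lipinski HBD = 2.
Acceptors: N atoms = 2, O atoms = 2 → HBA = 4.

2, 4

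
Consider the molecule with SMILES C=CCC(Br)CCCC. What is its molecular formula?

Walk through each heavy atom and fill implicit hydrogens from standard valence (C 4, N 3, O 2, S 2, halogen 1):
  atom 1: C, bond orders sum to 2 (valence 4) → 2 H
  atom 2: C, bond orders sum to 3 (valence 4) → 1 H
  atom 3: C, bond orders sum to 2 (valence 4) → 2 H
  atom 4: C, bond orders sum to 3 (valence 4) → 1 H
  atom 5: Br (halogen, monovalent) → 0 H
  atom 6: C, bond orders sum to 2 (valence 4) → 2 H
  atom 7: C, bond orders sum to 2 (valence 4) → 2 H
  atom 8: C, bond orders sum to 2 (valence 4) → 2 H
  atom 9: C, bond orders sum to 1 (valence 4) → 3 H
Totals → C:8, H:15, Br:1.

C8H15Br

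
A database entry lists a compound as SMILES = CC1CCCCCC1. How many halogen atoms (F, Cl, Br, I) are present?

Scan the SMILES for the halogen motif — none present.

0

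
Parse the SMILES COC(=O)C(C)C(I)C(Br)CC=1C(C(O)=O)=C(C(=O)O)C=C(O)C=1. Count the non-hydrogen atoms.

Every atom symbol written in the SMILES (organic subset) is one heavy atom; implicit H are not written.
Heavy atoms by element → Br:1, C:15, I:1, O:7.
Total: 24.

24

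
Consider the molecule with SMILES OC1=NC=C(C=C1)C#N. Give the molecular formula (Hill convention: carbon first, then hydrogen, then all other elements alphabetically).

Walk through each heavy atom and fill implicit hydrogens from standard valence (C 4, N 3, O 2, S 2, halogen 1):
  atom 1: O, bond orders sum to 1 (valence 2) → 1 H
  atom 2: C, bond orders sum to 4 (valence 4) → 0 H
  atom 3: N, bond orders sum to 3 (valence 3) → 0 H
  atom 4: C, bond orders sum to 3 (valence 4) → 1 H
  atom 5: C, bond orders sum to 4 (valence 4) → 0 H
  atom 6: C, bond orders sum to 3 (valence 4) → 1 H
  atom 7: C, bond orders sum to 3 (valence 4) → 1 H
  atom 8: C, bond orders sum to 4 (valence 4) → 0 H
  atom 9: N, bond orders sum to 3 (valence 3) → 0 H
Totals → C:6, H:4, N:2, O:1.
In Hill order: C6H4N2O.

C6H4N2O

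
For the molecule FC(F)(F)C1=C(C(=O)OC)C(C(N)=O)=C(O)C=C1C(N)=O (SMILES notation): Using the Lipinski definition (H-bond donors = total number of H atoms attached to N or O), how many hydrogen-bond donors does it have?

Donors: find every N or O and count the H atoms it carries.
  atom 8 (O): bond orders sum to 2 → 0 H
  atom 9 (O): bond orders sum to 2 → 0 H
  atom 13 (N): bond orders sum to 1 → 2 H
  atom 14 (O): bond orders sum to 2 → 0 H
  atom 16 (O): bond orders sum to 1 → 1 H
  atom 20 (N): bond orders sum to 1 → 2 H
  atom 21 (O): bond orders sum to 2 → 0 H
Lipinski HBD = 5.

5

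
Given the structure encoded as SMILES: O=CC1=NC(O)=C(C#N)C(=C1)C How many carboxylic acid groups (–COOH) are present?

Scan the SMILES for the carboxylic acid motif — none present.
Groups that are present: 1 aldehyde, 1 hydroxyl, 1 nitrile.

0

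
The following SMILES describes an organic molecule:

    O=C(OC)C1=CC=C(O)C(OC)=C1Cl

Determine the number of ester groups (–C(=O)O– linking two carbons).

1

The ester motif appears at heavy-atom position 2 in the SMILES.
Other groups present: 1 ether, 1 hydroxyl.
Ester count: 1.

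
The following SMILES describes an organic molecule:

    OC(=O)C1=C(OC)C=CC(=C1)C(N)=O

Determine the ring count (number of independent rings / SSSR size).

In SMILES, each pair of matching ring-closure digits denotes one ring-closing bond; the number of such bonds equals the number of independent rings.
Ring-closure bonds here: 1.

1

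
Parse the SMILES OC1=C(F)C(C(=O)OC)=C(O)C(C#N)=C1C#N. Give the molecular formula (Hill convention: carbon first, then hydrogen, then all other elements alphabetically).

C10H5FN2O4

Walk through each heavy atom and fill implicit hydrogens from standard valence (C 4, N 3, O 2, S 2, halogen 1):
  atom 1: O, bond orders sum to 1 (valence 2) → 1 H
  atom 2: C, bond orders sum to 4 (valence 4) → 0 H
  atom 3: C, bond orders sum to 4 (valence 4) → 0 H
  atom 4: F (halogen, monovalent) → 0 H
  atom 5: C, bond orders sum to 4 (valence 4) → 0 H
  atom 6: C, bond orders sum to 4 (valence 4) → 0 H
  atom 7: O, bond orders sum to 2 (valence 2) → 0 H
  atom 8: O, bond orders sum to 2 (valence 2) → 0 H
  atom 9: C, bond orders sum to 1 (valence 4) → 3 H
  atom 10: C, bond orders sum to 4 (valence 4) → 0 H
  atom 11: O, bond orders sum to 1 (valence 2) → 1 H
  atom 12: C, bond orders sum to 4 (valence 4) → 0 H
  atom 13: C, bond orders sum to 4 (valence 4) → 0 H
  atom 14: N, bond orders sum to 3 (valence 3) → 0 H
  atom 15: C, bond orders sum to 4 (valence 4) → 0 H
  atom 16: C, bond orders sum to 4 (valence 4) → 0 H
  atom 17: N, bond orders sum to 3 (valence 3) → 0 H
Totals → C:10, H:5, F:1, N:2, O:4.
In Hill order: C10H5FN2O4.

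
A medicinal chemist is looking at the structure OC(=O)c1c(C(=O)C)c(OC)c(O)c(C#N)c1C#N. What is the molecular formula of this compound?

Walk through each heavy atom and fill implicit hydrogens from standard valence (C 4, N 3, O 2, S 2, halogen 1); for lowercase aromatic atoms, an aromatic c carries 1 H when it has two neighbours and 0 H with three, and aromatic n carries 0 H:
  atom 1: O, bond orders sum to 1 (valence 2) → 1 H
  atom 2: C, bond orders sum to 4 (valence 4) → 0 H
  atom 3: O, bond orders sum to 2 (valence 2) → 0 H
  atom 4: aromatic c, 3 neighbours → 0 H
  atom 5: aromatic c, 3 neighbours → 0 H
  atom 6: C, bond orders sum to 4 (valence 4) → 0 H
  atom 7: O, bond orders sum to 2 (valence 2) → 0 H
  atom 8: C, bond orders sum to 1 (valence 4) → 3 H
  atom 9: aromatic c, 3 neighbours → 0 H
  atom 10: O, bond orders sum to 2 (valence 2) → 0 H
  atom 11: C, bond orders sum to 1 (valence 4) → 3 H
  atom 12: aromatic c, 3 neighbours → 0 H
  atom 13: O, bond orders sum to 1 (valence 2) → 1 H
  atom 14: aromatic c, 3 neighbours → 0 H
  atom 15: C, bond orders sum to 4 (valence 4) → 0 H
  atom 16: N, bond orders sum to 3 (valence 3) → 0 H
  atom 17: aromatic c, 3 neighbours → 0 H
  atom 18: C, bond orders sum to 4 (valence 4) → 0 H
  atom 19: N, bond orders sum to 3 (valence 3) → 0 H
Totals → C:12, H:8, N:2, O:5.

C12H8N2O5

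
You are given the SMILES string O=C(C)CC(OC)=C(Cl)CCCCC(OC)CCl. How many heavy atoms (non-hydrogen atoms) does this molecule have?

Every atom symbol written in the SMILES (organic subset) is one heavy atom; implicit H are not written.
Heavy atoms by element → C:13, Cl:2, O:3.
Total: 18.

18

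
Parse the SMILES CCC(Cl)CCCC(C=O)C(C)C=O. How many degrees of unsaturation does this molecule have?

Molecular formula: C11H19ClO2.
DoU = (2C + 2 + N − H − X) / 2, where X is the halogen count and O/S are ignored.
    = (2·11 + 2 + 0 − 19 − 1) / 2 = 4 / 2 = 2.

2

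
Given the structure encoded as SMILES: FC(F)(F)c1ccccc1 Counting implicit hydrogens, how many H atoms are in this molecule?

5

Walk through each heavy atom and fill implicit hydrogens from standard valence (C 4, N 3, O 2, S 2, halogen 1); for lowercase aromatic atoms, an aromatic c carries 1 H when it has two neighbours and 0 H with three, and aromatic n carries 0 H:
  atom 1: F (halogen, monovalent) → 0 H
  atom 2: C, bond orders sum to 4 (valence 4) → 0 H
  atom 3: F (halogen, monovalent) → 0 H
  atom 4: F (halogen, monovalent) → 0 H
  atom 5: aromatic c, 3 neighbours → 0 H
  atom 6: aromatic c, 2 neighbours → 1 H
  atom 7: aromatic c, 2 neighbours → 1 H
  atom 8: aromatic c, 2 neighbours → 1 H
  atom 9: aromatic c, 2 neighbours → 1 H
  atom 10: aromatic c, 2 neighbours → 1 H
Total hydrogens: 5.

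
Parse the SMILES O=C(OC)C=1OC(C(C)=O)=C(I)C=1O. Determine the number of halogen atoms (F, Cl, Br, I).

Halogen atoms appear at heavy-atom position 12 (1×I).
Other groups present: 1 ester, 1 hydroxyl, 1 ketone.
Halogen count: 1.

1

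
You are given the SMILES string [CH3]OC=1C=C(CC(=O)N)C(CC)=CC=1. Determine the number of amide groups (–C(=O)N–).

The amide motif appears at heavy-atom position 7 in the SMILES.
Other groups present: 1 ether.
Amide count: 1.

1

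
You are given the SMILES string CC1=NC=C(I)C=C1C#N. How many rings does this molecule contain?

1

In SMILES, each pair of matching ring-closure digits denotes one ring-closing bond; the number of such bonds equals the number of independent rings.
Ring-closure bonds here: 1.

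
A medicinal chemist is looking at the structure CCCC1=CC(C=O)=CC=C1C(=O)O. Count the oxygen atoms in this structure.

Scan the SMILES for O atoms (remember two-letter symbols like Cl and Br are single atoms).
Oxygen count: 3.

3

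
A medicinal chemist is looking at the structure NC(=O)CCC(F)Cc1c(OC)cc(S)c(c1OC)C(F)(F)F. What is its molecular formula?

Walk through each heavy atom and fill implicit hydrogens from standard valence (C 4, N 3, O 2, S 2, halogen 1); for lowercase aromatic atoms, an aromatic c carries 1 H when it has two neighbours and 0 H with three, and aromatic n carries 0 H:
  atom 1: N, bond orders sum to 1 (valence 3) → 2 H
  atom 2: C, bond orders sum to 4 (valence 4) → 0 H
  atom 3: O, bond orders sum to 2 (valence 2) → 0 H
  atom 4: C, bond orders sum to 2 (valence 4) → 2 H
  atom 5: C, bond orders sum to 2 (valence 4) → 2 H
  atom 6: C, bond orders sum to 3 (valence 4) → 1 H
  atom 7: F (halogen, monovalent) → 0 H
  atom 8: C, bond orders sum to 2 (valence 4) → 2 H
  atom 9: aromatic c, 3 neighbours → 0 H
  atom 10: aromatic c, 3 neighbours → 0 H
  atom 11: O, bond orders sum to 2 (valence 2) → 0 H
  atom 12: C, bond orders sum to 1 (valence 4) → 3 H
  atom 13: aromatic c, 2 neighbours → 1 H
  atom 14: aromatic c, 3 neighbours → 0 H
  atom 15: S, bond orders sum to 1 (valence 2) → 1 H
  atom 16: aromatic c, 3 neighbours → 0 H
  atom 17: aromatic c, 3 neighbours → 0 H
  atom 18: O, bond orders sum to 2 (valence 2) → 0 H
  atom 19: C, bond orders sum to 1 (valence 4) → 3 H
  atom 20: C, bond orders sum to 4 (valence 4) → 0 H
  atom 21: F (halogen, monovalent) → 0 H
  atom 22: F (halogen, monovalent) → 0 H
  atom 23: F (halogen, monovalent) → 0 H
Totals → C:14, H:17, F:4, N:1, O:3, S:1.

C14H17F4NO3S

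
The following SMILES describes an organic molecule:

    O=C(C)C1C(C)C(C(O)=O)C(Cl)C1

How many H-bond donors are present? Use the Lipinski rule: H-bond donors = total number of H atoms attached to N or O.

Donors: find every N or O and count the H atoms it carries.
  atom 1 (O): bond orders sum to 2 → 0 H
  atom 9 (O): bond orders sum to 1 → 1 H
  atom 10 (O): bond orders sum to 2 → 0 H
Lipinski HBD = 1.

1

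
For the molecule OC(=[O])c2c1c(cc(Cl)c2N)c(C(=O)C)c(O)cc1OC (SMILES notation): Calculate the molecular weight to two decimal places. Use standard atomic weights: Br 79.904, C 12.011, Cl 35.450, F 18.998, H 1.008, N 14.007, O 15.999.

First, the molecular formula is C14H12ClNO5 (counting implicit H from valence).
  C: 14 × 12.011 = 168.154
  Cl: 1 × 35.450 = 35.450
  H: 12 × 1.008 = 12.096
  N: 1 × 14.007 = 14.007
  O: 5 × 15.999 = 79.995
Sum: 14×12.011 + 1×35.450 + 12×1.008 + 1×14.007 + 5×15.999 = 309.702 → 309.70 g/mol.

309.70 g/mol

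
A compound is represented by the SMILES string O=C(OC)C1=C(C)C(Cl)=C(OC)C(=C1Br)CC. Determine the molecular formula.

Walk through each heavy atom and fill implicit hydrogens from standard valence (C 4, N 3, O 2, S 2, halogen 1):
  atom 1: O, bond orders sum to 2 (valence 2) → 0 H
  atom 2: C, bond orders sum to 4 (valence 4) → 0 H
  atom 3: O, bond orders sum to 2 (valence 2) → 0 H
  atom 4: C, bond orders sum to 1 (valence 4) → 3 H
  atom 5: C, bond orders sum to 4 (valence 4) → 0 H
  atom 6: C, bond orders sum to 4 (valence 4) → 0 H
  atom 7: C, bond orders sum to 1 (valence 4) → 3 H
  atom 8: C, bond orders sum to 4 (valence 4) → 0 H
  atom 9: Cl (halogen, monovalent) → 0 H
  atom 10: C, bond orders sum to 4 (valence 4) → 0 H
  atom 11: O, bond orders sum to 2 (valence 2) → 0 H
  atom 12: C, bond orders sum to 1 (valence 4) → 3 H
  atom 13: C, bond orders sum to 4 (valence 4) → 0 H
  atom 14: C, bond orders sum to 4 (valence 4) → 0 H
  atom 15: Br (halogen, monovalent) → 0 H
  atom 16: C, bond orders sum to 2 (valence 4) → 2 H
  atom 17: C, bond orders sum to 1 (valence 4) → 3 H
Totals → C:12, H:14, Br:1, Cl:1, O:3.
In Hill order: C12H14BrClO3.

C12H14BrClO3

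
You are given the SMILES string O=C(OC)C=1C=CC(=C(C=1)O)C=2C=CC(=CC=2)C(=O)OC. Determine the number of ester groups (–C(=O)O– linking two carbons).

2

The ester motif appears at heavy-atom positions 2, 18 in the SMILES.
Other groups present: 1 hydroxyl.
Ester count: 2.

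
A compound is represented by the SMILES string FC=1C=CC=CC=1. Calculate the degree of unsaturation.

4

Molecular formula: C6H5F.
DoU = (2C + 2 + N − H − X) / 2, where X is the halogen count and O/S are ignored.
    = (2·6 + 2 + 0 − 5 − 1) / 2 = 8 / 2 = 4.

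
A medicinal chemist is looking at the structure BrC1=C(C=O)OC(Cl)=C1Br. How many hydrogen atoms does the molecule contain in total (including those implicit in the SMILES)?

Walk through each heavy atom and fill implicit hydrogens from standard valence (C 4, N 3, O 2, S 2, halogen 1):
  atom 1: Br (halogen, monovalent) → 0 H
  atom 2: C, bond orders sum to 4 (valence 4) → 0 H
  atom 3: C, bond orders sum to 4 (valence 4) → 0 H
  atom 4: C, bond orders sum to 3 (valence 4) → 1 H
  atom 5: O, bond orders sum to 2 (valence 2) → 0 H
  atom 6: O, bond orders sum to 2 (valence 2) → 0 H
  atom 7: C, bond orders sum to 4 (valence 4) → 0 H
  atom 8: Cl (halogen, monovalent) → 0 H
  atom 9: C, bond orders sum to 4 (valence 4) → 0 H
  atom 10: Br (halogen, monovalent) → 0 H
Total hydrogens: 1.

1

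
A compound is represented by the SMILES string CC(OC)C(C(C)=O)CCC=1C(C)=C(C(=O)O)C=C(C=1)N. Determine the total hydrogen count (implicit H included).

23

Walk through each heavy atom and fill implicit hydrogens from standard valence (C 4, N 3, O 2, S 2, halogen 1):
  atom 1: C, bond orders sum to 1 (valence 4) → 3 H
  atom 2: C, bond orders sum to 3 (valence 4) → 1 H
  atom 3: O, bond orders sum to 2 (valence 2) → 0 H
  atom 4: C, bond orders sum to 1 (valence 4) → 3 H
  atom 5: C, bond orders sum to 3 (valence 4) → 1 H
  atom 6: C, bond orders sum to 4 (valence 4) → 0 H
  atom 7: C, bond orders sum to 1 (valence 4) → 3 H
  atom 8: O, bond orders sum to 2 (valence 2) → 0 H
  atom 9: C, bond orders sum to 2 (valence 4) → 2 H
  atom 10: C, bond orders sum to 2 (valence 4) → 2 H
  atom 11: C, bond orders sum to 4 (valence 4) → 0 H
  atom 12: C, bond orders sum to 4 (valence 4) → 0 H
  atom 13: C, bond orders sum to 1 (valence 4) → 3 H
  atom 14: C, bond orders sum to 4 (valence 4) → 0 H
  atom 15: C, bond orders sum to 4 (valence 4) → 0 H
  atom 16: O, bond orders sum to 2 (valence 2) → 0 H
  atom 17: O, bond orders sum to 1 (valence 2) → 1 H
  atom 18: C, bond orders sum to 3 (valence 4) → 1 H
  atom 19: C, bond orders sum to 4 (valence 4) → 0 H
  atom 20: C, bond orders sum to 3 (valence 4) → 1 H
  atom 21: N, bond orders sum to 1 (valence 3) → 2 H
Total hydrogens: 23.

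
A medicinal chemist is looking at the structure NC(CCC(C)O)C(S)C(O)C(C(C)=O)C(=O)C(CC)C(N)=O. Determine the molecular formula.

Walk through each heavy atom and fill implicit hydrogens from standard valence (C 4, N 3, O 2, S 2, halogen 1):
  atom 1: N, bond orders sum to 1 (valence 3) → 2 H
  atom 2: C, bond orders sum to 3 (valence 4) → 1 H
  atom 3: C, bond orders sum to 2 (valence 4) → 2 H
  atom 4: C, bond orders sum to 2 (valence 4) → 2 H
  atom 5: C, bond orders sum to 3 (valence 4) → 1 H
  atom 6: C, bond orders sum to 1 (valence 4) → 3 H
  atom 7: O, bond orders sum to 1 (valence 2) → 1 H
  atom 8: C, bond orders sum to 3 (valence 4) → 1 H
  atom 9: S, bond orders sum to 1 (valence 2) → 1 H
  atom 10: C, bond orders sum to 3 (valence 4) → 1 H
  atom 11: O, bond orders sum to 1 (valence 2) → 1 H
  atom 12: C, bond orders sum to 3 (valence 4) → 1 H
  atom 13: C, bond orders sum to 4 (valence 4) → 0 H
  atom 14: C, bond orders sum to 1 (valence 4) → 3 H
  atom 15: O, bond orders sum to 2 (valence 2) → 0 H
  atom 16: C, bond orders sum to 4 (valence 4) → 0 H
  atom 17: O, bond orders sum to 2 (valence 2) → 0 H
  atom 18: C, bond orders sum to 3 (valence 4) → 1 H
  atom 19: C, bond orders sum to 2 (valence 4) → 2 H
  atom 20: C, bond orders sum to 1 (valence 4) → 3 H
  atom 21: C, bond orders sum to 4 (valence 4) → 0 H
  atom 22: N, bond orders sum to 1 (valence 3) → 2 H
  atom 23: O, bond orders sum to 2 (valence 2) → 0 H
Totals → C:15, H:28, N:2, O:5, S:1.
In Hill order: C15H28N2O5S.

C15H28N2O5S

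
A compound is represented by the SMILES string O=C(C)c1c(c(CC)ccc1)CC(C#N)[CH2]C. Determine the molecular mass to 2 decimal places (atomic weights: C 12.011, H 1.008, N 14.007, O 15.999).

First, the molecular formula is C15H19NO (counting implicit H from valence).
  C: 15 × 12.011 = 180.165
  H: 19 × 1.008 = 19.152
  N: 1 × 14.007 = 14.007
  O: 1 × 15.999 = 15.999
Sum: 15×12.011 + 19×1.008 + 1×14.007 + 1×15.999 = 229.323 → 229.32 g/mol.

229.32 g/mol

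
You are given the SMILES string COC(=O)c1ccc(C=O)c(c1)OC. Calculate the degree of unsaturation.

Molecular formula: C10H10O4.
DoU = (2C + 2 + N − H − X) / 2, where X is the halogen count and O/S are ignored.
    = (2·10 + 2 + 0 − 10 − 0) / 2 = 12 / 2 = 6.

6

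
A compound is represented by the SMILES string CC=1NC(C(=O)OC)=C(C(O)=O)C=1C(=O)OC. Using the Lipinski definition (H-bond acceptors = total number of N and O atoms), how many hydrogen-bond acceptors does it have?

N atoms: 1; O atoms: 6.
Lipinski HBA = 1 + 6 = 7.

7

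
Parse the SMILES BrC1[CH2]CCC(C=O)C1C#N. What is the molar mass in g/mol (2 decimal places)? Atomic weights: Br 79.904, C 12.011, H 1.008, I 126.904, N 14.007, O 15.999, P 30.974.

First, the molecular formula is C8H10BrNO (counting implicit H from valence).
  Br: 1 × 79.904 = 79.904
  C: 8 × 12.011 = 96.088
  H: 10 × 1.008 = 10.080
  N: 1 × 14.007 = 14.007
  O: 1 × 15.999 = 15.999
Sum: 1×79.904 + 8×12.011 + 10×1.008 + 1×14.007 + 1×15.999 = 216.078 → 216.08 g/mol.

216.08 g/mol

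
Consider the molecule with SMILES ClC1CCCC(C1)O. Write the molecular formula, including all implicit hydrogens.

C6H11ClO

Walk through each heavy atom and fill implicit hydrogens from standard valence (C 4, N 3, O 2, S 2, halogen 1):
  atom 1: Cl (halogen, monovalent) → 0 H
  atom 2: C, bond orders sum to 3 (valence 4) → 1 H
  atom 3: C, bond orders sum to 2 (valence 4) → 2 H
  atom 4: C, bond orders sum to 2 (valence 4) → 2 H
  atom 5: C, bond orders sum to 2 (valence 4) → 2 H
  atom 6: C, bond orders sum to 3 (valence 4) → 1 H
  atom 7: C, bond orders sum to 2 (valence 4) → 2 H
  atom 8: O, bond orders sum to 1 (valence 2) → 1 H
Totals → C:6, H:11, Cl:1, O:1.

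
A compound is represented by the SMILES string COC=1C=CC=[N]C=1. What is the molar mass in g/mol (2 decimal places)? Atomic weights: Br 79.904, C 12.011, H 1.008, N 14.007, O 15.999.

109.13 g/mol

First, the molecular formula is C6H7NO (counting implicit H from valence).
  C: 6 × 12.011 = 72.066
  H: 7 × 1.008 = 7.056
  N: 1 × 14.007 = 14.007
  O: 1 × 15.999 = 15.999
Sum: 6×12.011 + 7×1.008 + 1×14.007 + 1×15.999 = 109.128 → 109.13 g/mol.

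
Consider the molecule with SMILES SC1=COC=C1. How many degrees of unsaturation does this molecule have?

Degree of unsaturation = (number of rings) + (number of π bonds).
Ring closures in the SMILES: 1.
π bonds: 2 double bonds (each 1 DoU) → 2 DoU from unsaturation.
Total DoU = 1 + 2 = 3.

3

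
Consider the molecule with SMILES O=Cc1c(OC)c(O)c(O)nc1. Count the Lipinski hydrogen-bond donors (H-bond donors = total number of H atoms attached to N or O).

2

Donors: find every N or O and count the H atoms it carries.
  atom 1 (O): bond orders sum to 2 → 0 H
  atom 5 (O): bond orders sum to 2 → 0 H
  atom 8 (O): bond orders sum to 1 → 1 H
  atom 10 (O): bond orders sum to 1 → 1 H
  atom 11 (N): bond orders sum to 3 → 0 H
Lipinski HBD = 2.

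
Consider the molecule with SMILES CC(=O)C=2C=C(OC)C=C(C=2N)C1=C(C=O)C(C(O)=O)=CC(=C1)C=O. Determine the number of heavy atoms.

25

Every atom symbol written in the SMILES (organic subset) is one heavy atom; implicit H are not written.
Heavy atoms by element → C:18, N:1, O:6.
Total: 25.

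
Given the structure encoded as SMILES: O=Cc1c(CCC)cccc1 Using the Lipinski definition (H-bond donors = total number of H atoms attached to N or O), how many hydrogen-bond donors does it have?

Donors: find every N or O and count the H atoms it carries.
  atom 1 (O): bond orders sum to 2 → 0 H
Lipinski HBD = 0.

0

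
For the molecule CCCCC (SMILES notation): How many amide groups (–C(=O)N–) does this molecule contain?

Scan the SMILES for the amide motif — none present.

0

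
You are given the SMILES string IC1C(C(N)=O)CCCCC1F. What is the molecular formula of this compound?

C8H13FINO

Walk through each heavy atom and fill implicit hydrogens from standard valence (C 4, N 3, O 2, S 2, halogen 1):
  atom 1: I (halogen, monovalent) → 0 H
  atom 2: C, bond orders sum to 3 (valence 4) → 1 H
  atom 3: C, bond orders sum to 3 (valence 4) → 1 H
  atom 4: C, bond orders sum to 4 (valence 4) → 0 H
  atom 5: N, bond orders sum to 1 (valence 3) → 2 H
  atom 6: O, bond orders sum to 2 (valence 2) → 0 H
  atom 7: C, bond orders sum to 2 (valence 4) → 2 H
  atom 8: C, bond orders sum to 2 (valence 4) → 2 H
  atom 9: C, bond orders sum to 2 (valence 4) → 2 H
  atom 10: C, bond orders sum to 2 (valence 4) → 2 H
  atom 11: C, bond orders sum to 3 (valence 4) → 1 H
  atom 12: F (halogen, monovalent) → 0 H
Totals → C:8, H:13, F:1, I:1, N:1, O:1.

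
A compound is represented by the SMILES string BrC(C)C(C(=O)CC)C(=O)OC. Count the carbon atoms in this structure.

8

Count every carbon token in the SMILES (each C, including those in ring-closure positions and inside branches).
Carbon count: 8.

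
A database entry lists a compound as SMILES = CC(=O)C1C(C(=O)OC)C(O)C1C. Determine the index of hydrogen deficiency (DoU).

3

Molecular formula: C9H14O4.
DoU = (2C + 2 + N − H − X) / 2, where X is the halogen count and O/S are ignored.
    = (2·9 + 2 + 0 − 14 − 0) / 2 = 6 / 2 = 3.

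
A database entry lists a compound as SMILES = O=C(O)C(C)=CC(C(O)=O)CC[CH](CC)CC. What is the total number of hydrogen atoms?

22

Walk through each heavy atom and fill implicit hydrogens from standard valence (C 4, N 3, O 2, S 2, halogen 1):
  atom 1: O, bond orders sum to 2 (valence 2) → 0 H
  atom 2: C, bond orders sum to 4 (valence 4) → 0 H
  atom 3: O, bond orders sum to 1 (valence 2) → 1 H
  atom 4: C, bond orders sum to 4 (valence 4) → 0 H
  atom 5: C, bond orders sum to 1 (valence 4) → 3 H
  atom 6: C, bond orders sum to 3 (valence 4) → 1 H
  atom 7: C, bond orders sum to 3 (valence 4) → 1 H
  atom 8: C, bond orders sum to 4 (valence 4) → 0 H
  atom 9: O, bond orders sum to 1 (valence 2) → 1 H
  atom 10: O, bond orders sum to 2 (valence 2) → 0 H
  atom 11: C, bond orders sum to 2 (valence 4) → 2 H
  atom 12: C, bond orders sum to 2 (valence 4) → 2 H
  atom 13: C with explicit H count 1
  atom 14: C, bond orders sum to 2 (valence 4) → 2 H
  atom 15: C, bond orders sum to 1 (valence 4) → 3 H
  atom 16: C, bond orders sum to 2 (valence 4) → 2 H
  atom 17: C, bond orders sum to 1 (valence 4) → 3 H
Total hydrogens: 22.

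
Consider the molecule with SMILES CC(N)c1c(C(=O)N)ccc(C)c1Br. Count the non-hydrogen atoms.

Every atom symbol written in the SMILES (organic subset) is one heavy atom; implicit H are not written.
Heavy atoms by element → Br:1, C:10, N:2, O:1.
Total: 14.

14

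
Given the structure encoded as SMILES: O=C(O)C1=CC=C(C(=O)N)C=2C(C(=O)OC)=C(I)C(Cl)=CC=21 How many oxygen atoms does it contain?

Scan the SMILES for O atoms (remember two-letter symbols like Cl and Br are single atoms).
Oxygen count: 5.

5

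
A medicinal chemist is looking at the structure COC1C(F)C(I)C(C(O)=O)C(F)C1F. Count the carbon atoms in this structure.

8

Count every carbon token in the SMILES (each C, including those in ring-closure positions and inside branches).
Carbon count: 8.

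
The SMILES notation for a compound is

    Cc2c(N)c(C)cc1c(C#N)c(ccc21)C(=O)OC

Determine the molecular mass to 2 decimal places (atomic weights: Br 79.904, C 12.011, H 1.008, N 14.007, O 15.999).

254.29 g/mol

First, the molecular formula is C15H14N2O2 (counting implicit H from valence).
  C: 15 × 12.011 = 180.165
  H: 14 × 1.008 = 14.112
  N: 2 × 14.007 = 28.014
  O: 2 × 15.999 = 31.998
Sum: 15×12.011 + 14×1.008 + 2×14.007 + 2×15.999 = 254.289 → 254.29 g/mol.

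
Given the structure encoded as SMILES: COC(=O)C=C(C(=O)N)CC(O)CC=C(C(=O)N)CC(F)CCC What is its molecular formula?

C16H25FN2O5

Walk through each heavy atom and fill implicit hydrogens from standard valence (C 4, N 3, O 2, S 2, halogen 1):
  atom 1: C, bond orders sum to 1 (valence 4) → 3 H
  atom 2: O, bond orders sum to 2 (valence 2) → 0 H
  atom 3: C, bond orders sum to 4 (valence 4) → 0 H
  atom 4: O, bond orders sum to 2 (valence 2) → 0 H
  atom 5: C, bond orders sum to 3 (valence 4) → 1 H
  atom 6: C, bond orders sum to 4 (valence 4) → 0 H
  atom 7: C, bond orders sum to 4 (valence 4) → 0 H
  atom 8: O, bond orders sum to 2 (valence 2) → 0 H
  atom 9: N, bond orders sum to 1 (valence 3) → 2 H
  atom 10: C, bond orders sum to 2 (valence 4) → 2 H
  atom 11: C, bond orders sum to 3 (valence 4) → 1 H
  atom 12: O, bond orders sum to 1 (valence 2) → 1 H
  atom 13: C, bond orders sum to 2 (valence 4) → 2 H
  atom 14: C, bond orders sum to 3 (valence 4) → 1 H
  atom 15: C, bond orders sum to 4 (valence 4) → 0 H
  atom 16: C, bond orders sum to 4 (valence 4) → 0 H
  atom 17: O, bond orders sum to 2 (valence 2) → 0 H
  atom 18: N, bond orders sum to 1 (valence 3) → 2 H
  atom 19: C, bond orders sum to 2 (valence 4) → 2 H
  atom 20: C, bond orders sum to 3 (valence 4) → 1 H
  atom 21: F (halogen, monovalent) → 0 H
  atom 22: C, bond orders sum to 2 (valence 4) → 2 H
  atom 23: C, bond orders sum to 2 (valence 4) → 2 H
  atom 24: C, bond orders sum to 1 (valence 4) → 3 H
Totals → C:16, H:25, F:1, N:2, O:5.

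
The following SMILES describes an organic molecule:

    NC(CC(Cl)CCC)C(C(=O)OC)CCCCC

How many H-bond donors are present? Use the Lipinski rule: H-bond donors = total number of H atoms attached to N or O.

Donors: find every N or O and count the H atoms it carries.
  atom 1 (N): bond orders sum to 1 → 2 H
  atom 11 (O): bond orders sum to 2 → 0 H
  atom 12 (O): bond orders sum to 2 → 0 H
Lipinski HBD = 2.

2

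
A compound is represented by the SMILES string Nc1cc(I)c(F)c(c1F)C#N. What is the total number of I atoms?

Scan the SMILES for I atoms (remember two-letter symbols like Cl and Br are single atoms).
Iodine count: 1.

1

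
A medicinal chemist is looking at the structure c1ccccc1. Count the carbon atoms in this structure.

Count every carbon token in the SMILES (each C, including those in ring-closure positions and inside branches).
Carbon count: 6.

6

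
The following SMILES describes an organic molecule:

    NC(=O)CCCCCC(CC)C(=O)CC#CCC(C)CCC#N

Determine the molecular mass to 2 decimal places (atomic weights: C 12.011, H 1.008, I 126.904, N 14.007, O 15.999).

First, the molecular formula is C19H30N2O2 (counting implicit H from valence).
  C: 19 × 12.011 = 228.209
  H: 30 × 1.008 = 30.240
  N: 2 × 14.007 = 28.014
  O: 2 × 15.999 = 31.998
Sum: 19×12.011 + 30×1.008 + 2×14.007 + 2×15.999 = 318.461 → 318.46 g/mol.

318.46 g/mol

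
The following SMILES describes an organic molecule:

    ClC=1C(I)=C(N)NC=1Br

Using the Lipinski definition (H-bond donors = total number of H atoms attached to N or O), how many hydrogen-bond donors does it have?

Donors: find every N or O and count the H atoms it carries.
  atom 6 (N): bond orders sum to 1 → 2 H
  atom 7 (N): bond orders sum to 2 → 1 H
Lipinski HBD = 3.

3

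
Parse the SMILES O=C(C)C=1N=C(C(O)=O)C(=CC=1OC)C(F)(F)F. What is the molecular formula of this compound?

C10H8F3NO4

Walk through each heavy atom and fill implicit hydrogens from standard valence (C 4, N 3, O 2, S 2, halogen 1):
  atom 1: O, bond orders sum to 2 (valence 2) → 0 H
  atom 2: C, bond orders sum to 4 (valence 4) → 0 H
  atom 3: C, bond orders sum to 1 (valence 4) → 3 H
  atom 4: C, bond orders sum to 4 (valence 4) → 0 H
  atom 5: N, bond orders sum to 3 (valence 3) → 0 H
  atom 6: C, bond orders sum to 4 (valence 4) → 0 H
  atom 7: C, bond orders sum to 4 (valence 4) → 0 H
  atom 8: O, bond orders sum to 1 (valence 2) → 1 H
  atom 9: O, bond orders sum to 2 (valence 2) → 0 H
  atom 10: C, bond orders sum to 4 (valence 4) → 0 H
  atom 11: C, bond orders sum to 3 (valence 4) → 1 H
  atom 12: C, bond orders sum to 4 (valence 4) → 0 H
  atom 13: O, bond orders sum to 2 (valence 2) → 0 H
  atom 14: C, bond orders sum to 1 (valence 4) → 3 H
  atom 15: C, bond orders sum to 4 (valence 4) → 0 H
  atom 16: F (halogen, monovalent) → 0 H
  atom 17: F (halogen, monovalent) → 0 H
  atom 18: F (halogen, monovalent) → 0 H
Totals → C:10, H:8, F:3, N:1, O:4.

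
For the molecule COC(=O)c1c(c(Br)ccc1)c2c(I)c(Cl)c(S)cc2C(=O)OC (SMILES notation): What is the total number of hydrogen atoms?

11

Walk through each heavy atom and fill implicit hydrogens from standard valence (C 4, N 3, O 2, S 2, halogen 1); for lowercase aromatic atoms, an aromatic c carries 1 H when it has two neighbours and 0 H with three, and aromatic n carries 0 H:
  atom 1: C, bond orders sum to 1 (valence 4) → 3 H
  atom 2: O, bond orders sum to 2 (valence 2) → 0 H
  atom 3: C, bond orders sum to 4 (valence 4) → 0 H
  atom 4: O, bond orders sum to 2 (valence 2) → 0 H
  atom 5: aromatic c, 3 neighbours → 0 H
  atom 6: aromatic c, 3 neighbours → 0 H
  atom 7: aromatic c, 3 neighbours → 0 H
  atom 8: Br (halogen, monovalent) → 0 H
  atom 9: aromatic c, 2 neighbours → 1 H
  atom 10: aromatic c, 2 neighbours → 1 H
  atom 11: aromatic c, 2 neighbours → 1 H
  atom 12: aromatic c, 3 neighbours → 0 H
  atom 13: aromatic c, 3 neighbours → 0 H
  atom 14: I (halogen, monovalent) → 0 H
  atom 15: aromatic c, 3 neighbours → 0 H
  atom 16: Cl (halogen, monovalent) → 0 H
  atom 17: aromatic c, 3 neighbours → 0 H
  atom 18: S, bond orders sum to 1 (valence 2) → 1 H
  atom 19: aromatic c, 2 neighbours → 1 H
  atom 20: aromatic c, 3 neighbours → 0 H
  atom 21: C, bond orders sum to 4 (valence 4) → 0 H
  atom 22: O, bond orders sum to 2 (valence 2) → 0 H
  atom 23: O, bond orders sum to 2 (valence 2) → 0 H
  atom 24: C, bond orders sum to 1 (valence 4) → 3 H
Total hydrogens: 11.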